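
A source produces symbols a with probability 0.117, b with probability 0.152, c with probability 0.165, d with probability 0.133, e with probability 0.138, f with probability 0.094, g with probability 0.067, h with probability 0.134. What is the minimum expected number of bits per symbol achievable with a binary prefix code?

2.996 bits/symbol

Repeatedly combine the two least-probable nodes; the expected code length is the sum of the merged weights.
merge 67/1000 + 47/500 → 161/1000
merge 117/1000 + 133/1000 → 1/4
merge 67/500 + 69/500 → 34/125
merge 19/125 + 161/1000 → 313/1000
merge 33/200 + 1/4 → 83/200
merge 34/125 + 313/1000 → 117/200
merge 83/200 + 117/200 → 1
L = 161/1000 + 1/4 + 34/125 + 313/1000 + 83/200 + 117/200 + 1 = 749/250 = 2.996 bits/symbol.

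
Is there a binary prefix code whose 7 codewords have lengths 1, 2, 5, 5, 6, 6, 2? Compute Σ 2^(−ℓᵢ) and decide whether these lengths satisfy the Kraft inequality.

1.09375; no

With common denominator 2^6 = 64: Σ 2^(−ℓᵢ) = 32/64 + 16/64 + 2/64 + 2/64 + 1/64 + 1/64 + 16/64 = 70/64 = 1.09375.
Kraft's inequality requires Σ ≤ 1; here Σ = 1.09375 > 1, so no such prefix code exists.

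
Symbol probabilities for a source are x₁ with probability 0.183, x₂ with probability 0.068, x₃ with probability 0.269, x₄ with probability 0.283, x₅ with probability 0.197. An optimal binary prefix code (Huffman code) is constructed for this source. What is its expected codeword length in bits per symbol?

2.251 bits/symbol

Repeatedly combine the two least-probable nodes; the expected code length is the sum of the merged weights.
merge 17/250 + 183/1000 → 251/1000
merge 197/1000 + 251/1000 → 56/125
merge 269/1000 + 283/1000 → 69/125
merge 56/125 + 69/125 → 1
L = 251/1000 + 56/125 + 69/125 + 1 = 2251/1000 = 2.251 bits/symbol.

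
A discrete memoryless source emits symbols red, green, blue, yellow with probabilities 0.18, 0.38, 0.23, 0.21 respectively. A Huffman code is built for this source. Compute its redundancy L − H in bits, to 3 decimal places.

0.064 bits

Entropy H = −Σ p log₂ p ≈ 1.9363 bits.
Huffman merges: 9/50+21/100→39/100; 23/100+19/50→61/100; 39/100+61/100→1. L = 2 ≈ 2.0000.
L − H = 2.0000 − 1.9363 = 0.064 bits.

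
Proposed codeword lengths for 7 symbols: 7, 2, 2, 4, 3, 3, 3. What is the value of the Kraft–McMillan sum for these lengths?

0.9453125

With common denominator 2^7 = 128: Σ 2^(−ℓᵢ) = 1/128 + 32/128 + 32/128 + 8/128 + 16/128 + 16/128 + 16/128 = 121/128 = 0.9453125.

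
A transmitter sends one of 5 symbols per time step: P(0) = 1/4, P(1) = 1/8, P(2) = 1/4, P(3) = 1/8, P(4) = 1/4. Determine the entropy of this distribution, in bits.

2.25 bits

Each probability is a power of 1/2, so log₂(1/p) is an integer.
H = Σ p·log₂(1/p) = 1/4·2 + 1/8·3 + 1/4·2 + 1/8·3 + 1/4·2 = 2.25 bits.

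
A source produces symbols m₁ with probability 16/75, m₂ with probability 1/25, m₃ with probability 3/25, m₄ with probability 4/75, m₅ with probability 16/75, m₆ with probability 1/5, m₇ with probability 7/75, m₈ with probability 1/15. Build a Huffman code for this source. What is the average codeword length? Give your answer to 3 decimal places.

Repeatedly combine the two least-probable nodes; the expected code length is the sum of the merged weights.
merge 1/25 + 4/75 → 7/75
merge 1/15 + 7/75 → 4/25
merge 7/75 + 3/25 → 16/75
merge 4/25 + 1/5 → 9/25
merge 16/75 + 16/75 → 32/75
merge 16/75 + 9/25 → 43/75
merge 32/75 + 43/75 → 1
L = 7/75 + 4/25 + 16/75 + 9/25 + 32/75 + 43/75 + 1 = 212/75 ≈ 2.827 bits/symbol.

2.827 bits/symbol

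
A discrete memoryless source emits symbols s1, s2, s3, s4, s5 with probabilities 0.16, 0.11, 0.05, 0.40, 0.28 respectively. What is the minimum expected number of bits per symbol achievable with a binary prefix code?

2.08 bits/symbol

Repeatedly combine the two least-probable nodes; the expected code length is the sum of the merged weights.
merge 1/20 + 11/100 → 4/25
merge 4/25 + 4/25 → 8/25
merge 7/25 + 8/25 → 3/5
merge 2/5 + 3/5 → 1
L = 4/25 + 8/25 + 3/5 + 1 = 52/25 = 2.08 bits/symbol.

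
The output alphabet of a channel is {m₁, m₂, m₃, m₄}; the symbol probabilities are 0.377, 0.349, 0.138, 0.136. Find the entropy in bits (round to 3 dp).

1.846 bits

H = −Σ pᵢ log₂ pᵢ.
−0.377·log₂(0.377) = 0.5306
−0.349·log₂(0.349) = 0.5300
−0.138·log₂(0.138) = 0.3943
−0.136·log₂(0.136) = 0.3915
Sum ≈ 1.8464 → 1.846 bits.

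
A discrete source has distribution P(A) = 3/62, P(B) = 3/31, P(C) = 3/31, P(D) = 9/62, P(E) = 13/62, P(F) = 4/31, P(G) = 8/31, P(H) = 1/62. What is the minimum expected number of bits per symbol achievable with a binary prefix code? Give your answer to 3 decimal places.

2.758 bits/symbol

Repeatedly combine the two least-probable nodes; the expected code length is the sum of the merged weights.
merge 1/62 + 3/62 → 2/31
merge 2/31 + 3/31 → 5/31
merge 3/31 + 4/31 → 7/31
merge 9/62 + 5/31 → 19/62
merge 13/62 + 7/31 → 27/62
merge 8/31 + 19/62 → 35/62
merge 27/62 + 35/62 → 1
L = 2/31 + 5/31 + 7/31 + 19/62 + 27/62 + 35/62 + 1 = 171/62 ≈ 2.758 bits/symbol.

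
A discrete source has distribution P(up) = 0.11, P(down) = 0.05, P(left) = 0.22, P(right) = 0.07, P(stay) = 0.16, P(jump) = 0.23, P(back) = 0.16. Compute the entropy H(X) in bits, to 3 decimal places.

2.649 bits

H = −Σ pᵢ log₂ pᵢ.
−0.11·log₂(0.11) = 0.3503
−0.05·log₂(0.05) = 0.2161
−0.22·log₂(0.22) = 0.4806
−0.07·log₂(0.07) = 0.2686
−0.16·log₂(0.16) = 0.4230
−0.23·log₂(0.23) = 0.4877
−0.16·log₂(0.16) = 0.4230
Sum ≈ 2.6492 → 2.649 bits.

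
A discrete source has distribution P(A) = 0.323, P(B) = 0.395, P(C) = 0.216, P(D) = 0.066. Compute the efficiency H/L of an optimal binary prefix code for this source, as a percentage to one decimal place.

Entropy H = −Σ p log₂ p ≈ 1.7923 bits.
Huffman merges: 33/500+27/125→141/500; 141/500+323/1000→121/200; 79/200+121/200→1. L = 1887/1000 ≈ 1.8870.
Efficiency = H/L = 1.7923/1.8870 = 95.0%.

95.0%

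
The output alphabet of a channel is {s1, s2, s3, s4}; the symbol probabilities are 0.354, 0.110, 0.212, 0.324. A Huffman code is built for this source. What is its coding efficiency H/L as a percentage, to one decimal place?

95.6%

Entropy H = −Σ p log₂ p ≈ 1.8819 bits.
Huffman merges: 11/100+53/250→161/500; 161/500+81/250→323/500; 177/500+323/500→1. L = 246/125 ≈ 1.9680.
Efficiency = H/L = 1.8819/1.9680 = 95.6%.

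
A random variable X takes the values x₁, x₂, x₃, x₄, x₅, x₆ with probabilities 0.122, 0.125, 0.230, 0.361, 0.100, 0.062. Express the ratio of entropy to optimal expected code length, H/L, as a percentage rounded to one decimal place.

97.3%

Entropy H = −Σ p log₂ p ≈ 2.3445 bits.
Huffman merges: 31/500+1/10→81/500; 61/500+1/8→247/1000; 81/500+23/100→49/125; 247/1000+361/1000→76/125; 49/125+76/125→1. L = 2409/1000 ≈ 2.4090.
Efficiency = H/L = 2.3445/2.4090 = 97.3%.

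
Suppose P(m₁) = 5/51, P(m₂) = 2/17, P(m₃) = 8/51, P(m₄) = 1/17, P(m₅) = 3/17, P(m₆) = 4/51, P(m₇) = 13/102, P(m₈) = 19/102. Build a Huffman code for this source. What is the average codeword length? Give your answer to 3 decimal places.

Repeatedly combine the two least-probable nodes; the expected code length is the sum of the merged weights.
merge 1/17 + 4/51 → 7/51
merge 5/51 + 2/17 → 11/51
merge 13/102 + 7/51 → 9/34
merge 8/51 + 3/17 → 1/3
merge 19/102 + 11/51 → 41/102
merge 9/34 + 1/3 → 61/102
merge 41/102 + 61/102 → 1
L = 7/51 + 11/51 + 9/34 + 1/3 + 41/102 + 61/102 + 1 = 301/102 ≈ 2.951 bits/symbol.

2.951 bits/symbol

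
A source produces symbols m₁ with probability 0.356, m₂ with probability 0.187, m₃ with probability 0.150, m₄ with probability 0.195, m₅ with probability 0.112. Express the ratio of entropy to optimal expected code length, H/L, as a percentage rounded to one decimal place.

Entropy H = −Σ p log₂ p ≈ 2.2070 bits.
Huffman merges: 14/125+3/20→131/500; 187/1000+39/200→191/500; 131/500+89/250→309/500; 191/500+309/500→1. L = 1131/500 ≈ 2.2620.
Efficiency = H/L = 2.2070/2.2620 = 97.6%.

97.6%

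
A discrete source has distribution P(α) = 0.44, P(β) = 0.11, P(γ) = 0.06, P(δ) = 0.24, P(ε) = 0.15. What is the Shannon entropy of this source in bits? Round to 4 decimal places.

H = −Σ pᵢ log₂ pᵢ.
−0.44·log₂(0.44) = 0.5211
−0.11·log₂(0.11) = 0.3503
−0.06·log₂(0.06) = 0.2435
−0.24·log₂(0.24) = 0.4941
−0.15·log₂(0.15) = 0.4105
Sum ≈ 2.0196 → 2.0196 bits.

2.0196 bits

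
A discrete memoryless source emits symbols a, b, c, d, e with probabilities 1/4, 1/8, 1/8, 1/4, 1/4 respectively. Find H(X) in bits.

2.25 bits

Each probability is a power of 1/2, so log₂(1/p) is an integer.
H = Σ p·log₂(1/p) = 1/4·2 + 1/8·3 + 1/8·3 + 1/4·2 + 1/4·2 = 2.25 bits.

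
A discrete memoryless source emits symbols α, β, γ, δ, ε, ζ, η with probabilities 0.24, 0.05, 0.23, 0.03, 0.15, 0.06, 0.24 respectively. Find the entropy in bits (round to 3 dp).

2.498 bits

H = −Σ pᵢ log₂ pᵢ.
−0.24·log₂(0.24) = 0.4941
−0.05·log₂(0.05) = 0.2161
−0.23·log₂(0.23) = 0.4877
−0.03·log₂(0.03) = 0.1518
−0.15·log₂(0.15) = 0.4105
−0.06·log₂(0.06) = 0.2435
−0.24·log₂(0.24) = 0.4941
Sum ≈ 2.4979 → 2.498 bits.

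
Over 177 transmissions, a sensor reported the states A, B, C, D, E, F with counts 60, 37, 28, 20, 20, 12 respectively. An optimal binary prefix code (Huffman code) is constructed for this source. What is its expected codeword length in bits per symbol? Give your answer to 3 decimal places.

Probabilities are the counts divided by 177.
Repeatedly combine the two least-probable nodes; the expected code length is the sum of the merged weights.
merge 4/59 + 20/177 → 32/177
merge 20/177 + 28/177 → 16/59
merge 32/177 + 37/177 → 23/59
merge 16/59 + 20/59 → 36/59
merge 23/59 + 36/59 → 1
L = 32/177 + 16/59 + 23/59 + 36/59 + 1 = 434/177 ≈ 2.452 bits/symbol.

2.452 bits/symbol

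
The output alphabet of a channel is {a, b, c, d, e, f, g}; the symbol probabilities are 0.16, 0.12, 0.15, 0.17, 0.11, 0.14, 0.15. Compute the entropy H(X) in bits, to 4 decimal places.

2.7932 bits

H = −Σ pᵢ log₂ pᵢ.
−0.16·log₂(0.16) = 0.4230
−0.12·log₂(0.12) = 0.3671
−0.15·log₂(0.15) = 0.4105
−0.17·log₂(0.17) = 0.4346
−0.11·log₂(0.11) = 0.3503
−0.14·log₂(0.14) = 0.3971
−0.15·log₂(0.15) = 0.4105
Sum ≈ 2.7932 → 2.7932 bits.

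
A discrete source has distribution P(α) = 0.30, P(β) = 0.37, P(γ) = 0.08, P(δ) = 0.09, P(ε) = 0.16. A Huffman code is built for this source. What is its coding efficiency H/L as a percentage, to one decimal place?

97.6%

Entropy H = −Σ p log₂ p ≈ 2.0790 bits.
Huffman merges: 2/25+9/100→17/100; 4/25+17/100→33/100; 3/10+33/100→63/100; 37/100+63/100→1. L = 213/100 ≈ 2.1300.
Efficiency = H/L = 2.0790/2.1300 = 97.6%.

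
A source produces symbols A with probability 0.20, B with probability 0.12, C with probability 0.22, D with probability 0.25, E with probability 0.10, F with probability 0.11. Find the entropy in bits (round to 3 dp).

H = −Σ pᵢ log₂ pᵢ.
−0.20·log₂(0.20) = 0.4644
−0.12·log₂(0.12) = 0.3671
−0.22·log₂(0.22) = 0.4806
−0.25·log₂(0.25) = 0.5000
−0.10·log₂(0.10) = 0.3322
−0.11·log₂(0.11) = 0.3503
Sum ≈ 2.4945 → 2.495 bits.

2.495 bits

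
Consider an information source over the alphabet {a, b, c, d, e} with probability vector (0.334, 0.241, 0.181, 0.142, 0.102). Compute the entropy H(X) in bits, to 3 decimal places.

2.205 bits

H = −Σ pᵢ log₂ pᵢ.
−0.334·log₂(0.334) = 0.5284
−0.241·log₂(0.241) = 0.4947
−0.181·log₂(0.181) = 0.4463
−0.142·log₂(0.142) = 0.3999
−0.102·log₂(0.102) = 0.3359
Sum ≈ 2.2053 → 2.205 bits.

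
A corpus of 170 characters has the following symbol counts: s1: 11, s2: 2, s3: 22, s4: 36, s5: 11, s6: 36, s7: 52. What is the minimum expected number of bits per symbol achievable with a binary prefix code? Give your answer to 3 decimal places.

Probabilities are the counts divided by 170.
Repeatedly combine the two least-probable nodes; the expected code length is the sum of the merged weights.
merge 1/85 + 11/170 → 13/170
merge 11/170 + 13/170 → 12/85
merge 11/85 + 12/85 → 23/85
merge 18/85 + 18/85 → 36/85
merge 23/85 + 26/85 → 49/85
merge 36/85 + 49/85 → 1
L = 13/170 + 12/85 + 23/85 + 36/85 + 49/85 + 1 = 423/170 ≈ 2.488 bits/symbol.

2.488 bits/symbol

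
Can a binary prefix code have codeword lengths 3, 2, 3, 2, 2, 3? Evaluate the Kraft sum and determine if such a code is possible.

1.125; no

With common denominator 2^3 = 8: Σ 2^(−ℓᵢ) = 1/8 + 2/8 + 1/8 + 2/8 + 2/8 + 1/8 = 9/8 = 1.125.
Kraft's inequality requires Σ ≤ 1; here Σ = 1.125 > 1, so no such prefix code exists.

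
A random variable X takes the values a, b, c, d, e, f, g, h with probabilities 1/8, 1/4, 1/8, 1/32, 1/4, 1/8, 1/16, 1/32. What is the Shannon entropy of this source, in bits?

2.6875 bits

Each probability is a power of 1/2, so log₂(1/p) is an integer.
H = Σ p·log₂(1/p) = 1/8·3 + 1/4·2 + 1/8·3 + 1/32·5 + 1/4·2 + 1/8·3 + 1/16·4 + 1/32·5 = 2.6875 bits.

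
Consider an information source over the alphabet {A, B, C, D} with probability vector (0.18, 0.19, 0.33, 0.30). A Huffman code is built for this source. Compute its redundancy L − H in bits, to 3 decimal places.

0.051 bits

Entropy H = −Σ p log₂ p ≈ 1.9494 bits.
Huffman merges: 9/50+19/100→37/100; 3/10+33/100→63/100; 37/100+63/100→1. L = 2 ≈ 2.0000.
L − H = 2.0000 − 1.9494 = 0.051 bits.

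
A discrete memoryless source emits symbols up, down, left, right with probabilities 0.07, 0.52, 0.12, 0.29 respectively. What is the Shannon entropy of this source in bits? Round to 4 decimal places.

H = −Σ pᵢ log₂ pᵢ.
−0.07·log₂(0.07) = 0.2686
−0.52·log₂(0.52) = 0.4906
−0.12·log₂(0.12) = 0.3671
−0.29·log₂(0.29) = 0.5179
Sum ≈ 1.6441 → 1.6441 bits.

1.6441 bits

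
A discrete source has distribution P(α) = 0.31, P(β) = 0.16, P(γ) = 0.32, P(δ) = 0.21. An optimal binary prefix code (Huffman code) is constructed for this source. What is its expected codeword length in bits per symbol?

2 bits/symbol

Repeatedly combine the two least-probable nodes; the expected code length is the sum of the merged weights.
merge 4/25 + 21/100 → 37/100
merge 31/100 + 8/25 → 63/100
merge 37/100 + 63/100 → 1
L = 37/100 + 63/100 + 1 = 2 bits/symbol.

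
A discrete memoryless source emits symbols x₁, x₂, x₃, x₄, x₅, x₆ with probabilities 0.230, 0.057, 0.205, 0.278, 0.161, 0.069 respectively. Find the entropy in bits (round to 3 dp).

2.396 bits

H = −Σ pᵢ log₂ pᵢ.
−0.230·log₂(0.230) = 0.4877
−0.057·log₂(0.057) = 0.2356
−0.205·log₂(0.205) = 0.4687
−0.278·log₂(0.278) = 0.5134
−0.161·log₂(0.161) = 0.4242
−0.069·log₂(0.069) = 0.2662
Sum ≈ 2.3957 → 2.396 bits.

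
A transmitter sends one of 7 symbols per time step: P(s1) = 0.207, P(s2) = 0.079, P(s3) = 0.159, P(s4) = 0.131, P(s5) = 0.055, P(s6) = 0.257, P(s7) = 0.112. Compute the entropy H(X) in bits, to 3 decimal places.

H = −Σ pᵢ log₂ pᵢ.
−0.207·log₂(0.207) = 0.4704
−0.079·log₂(0.079) = 0.2893
−0.159·log₂(0.159) = 0.4218
−0.131·log₂(0.131) = 0.3841
−0.055·log₂(0.055) = 0.2301
−0.257·log₂(0.257) = 0.5038
−0.112·log₂(0.112) = 0.3537
Sum ≈ 2.6533 → 2.653 bits.

2.653 bits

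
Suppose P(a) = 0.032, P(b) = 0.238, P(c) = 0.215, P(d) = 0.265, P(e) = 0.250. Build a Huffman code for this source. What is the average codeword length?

2.247 bits/symbol

Repeatedly combine the two least-probable nodes; the expected code length is the sum of the merged weights.
merge 4/125 + 43/200 → 247/1000
merge 119/500 + 247/1000 → 97/200
merge 1/4 + 53/200 → 103/200
merge 97/200 + 103/200 → 1
L = 247/1000 + 97/200 + 103/200 + 1 = 2247/1000 = 2.247 bits/symbol.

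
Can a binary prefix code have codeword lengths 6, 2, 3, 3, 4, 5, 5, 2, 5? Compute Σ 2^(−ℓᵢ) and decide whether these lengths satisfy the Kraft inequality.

0.921875; yes

With common denominator 2^6 = 64: Σ 2^(−ℓᵢ) = 1/64 + 16/64 + 8/64 + 8/64 + 4/64 + 2/64 + 2/64 + 16/64 + 2/64 = 59/64 = 0.921875.
Kraft's inequality requires Σ ≤ 1; here Σ = 0.921875 ≤ 1, so such a prefix code exists.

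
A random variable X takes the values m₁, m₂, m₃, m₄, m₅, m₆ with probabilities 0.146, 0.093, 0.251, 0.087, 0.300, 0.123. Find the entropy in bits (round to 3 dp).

2.424 bits

H = −Σ pᵢ log₂ pᵢ.
−0.146·log₂(0.146) = 0.4053
−0.093·log₂(0.093) = 0.3187
−0.251·log₂(0.251) = 0.5006
−0.087·log₂(0.087) = 0.3065
−0.300·log₂(0.300) = 0.5211
−0.123·log₂(0.123) = 0.3719
Sum ≈ 2.4240 → 2.424 bits.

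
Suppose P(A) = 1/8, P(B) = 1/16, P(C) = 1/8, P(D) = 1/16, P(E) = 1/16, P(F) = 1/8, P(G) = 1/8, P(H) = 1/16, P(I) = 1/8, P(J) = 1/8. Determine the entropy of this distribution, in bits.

3.25 bits

Each probability is a power of 1/2, so log₂(1/p) is an integer.
H = Σ p·log₂(1/p) = 1/8·3 + 1/16·4 + 1/8·3 + 1/16·4 + 1/16·4 + 1/8·3 + 1/8·3 + 1/16·4 + 1/8·3 + 1/8·3 = 3.25 bits.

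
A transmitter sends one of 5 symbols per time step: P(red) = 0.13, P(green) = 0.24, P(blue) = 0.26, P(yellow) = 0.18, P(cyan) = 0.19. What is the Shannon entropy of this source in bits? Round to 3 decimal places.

H = −Σ pᵢ log₂ pᵢ.
−0.13·log₂(0.13) = 0.3826
−0.24·log₂(0.24) = 0.4941
−0.26·log₂(0.26) = 0.5053
−0.18·log₂(0.18) = 0.4453
−0.19·log₂(0.19) = 0.4552
Sum ≈ 2.2826 → 2.283 bits.

2.283 bits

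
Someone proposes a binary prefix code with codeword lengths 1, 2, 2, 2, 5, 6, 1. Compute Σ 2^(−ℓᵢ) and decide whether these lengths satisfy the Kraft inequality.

With common denominator 2^6 = 64: Σ 2^(−ℓᵢ) = 32/64 + 16/64 + 16/64 + 16/64 + 2/64 + 1/64 + 32/64 = 115/64 = 1.796875.
Kraft's inequality requires Σ ≤ 1; here Σ = 1.796875 > 1, so no such prefix code exists.

1.796875; no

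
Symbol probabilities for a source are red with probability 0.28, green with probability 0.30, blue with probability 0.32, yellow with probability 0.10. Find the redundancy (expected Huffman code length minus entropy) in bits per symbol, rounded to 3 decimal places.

Entropy H = −Σ p log₂ p ≈ 1.8935 bits.
Huffman merges: 1/10+7/25→19/50; 3/10+8/25→31/50; 19/50+31/50→1. L = 2 ≈ 2.0000.
L − H = 2.0000 − 1.8935 = 0.106 bits.

0.106 bits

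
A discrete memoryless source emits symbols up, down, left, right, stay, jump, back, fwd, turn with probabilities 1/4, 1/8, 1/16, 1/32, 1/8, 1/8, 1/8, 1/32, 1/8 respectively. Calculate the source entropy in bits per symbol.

Each probability is a power of 1/2, so log₂(1/p) is an integer.
H = Σ p·log₂(1/p) = 1/4·2 + 1/8·3 + 1/16·4 + 1/32·5 + 1/8·3 + 1/8·3 + 1/8·3 + 1/32·5 + 1/8·3 = 2.9375 bits.

2.9375 bits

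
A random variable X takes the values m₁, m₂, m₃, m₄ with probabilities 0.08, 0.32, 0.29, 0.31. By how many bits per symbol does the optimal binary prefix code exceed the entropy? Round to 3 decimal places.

Entropy H = −Σ p log₂ p ≈ 1.8592 bits.
Huffman merges: 2/25+29/100→37/100; 31/100+8/25→63/100; 37/100+63/100→1. L = 2 ≈ 2.0000.
L − H = 2.0000 − 1.8592 = 0.141 bits.

0.141 bits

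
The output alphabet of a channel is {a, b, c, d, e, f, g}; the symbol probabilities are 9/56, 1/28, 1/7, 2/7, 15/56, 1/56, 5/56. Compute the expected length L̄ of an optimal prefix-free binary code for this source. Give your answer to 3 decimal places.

Repeatedly combine the two least-probable nodes; the expected code length is the sum of the merged weights.
merge 1/56 + 1/28 → 3/56
merge 3/56 + 5/56 → 1/7
merge 1/7 + 1/7 → 2/7
merge 9/56 + 15/56 → 3/7
merge 2/7 + 2/7 → 4/7
merge 3/7 + 4/7 → 1
L = 3/56 + 1/7 + 2/7 + 3/7 + 4/7 + 1 = 139/56 ≈ 2.482 bits/symbol.

2.482 bits/symbol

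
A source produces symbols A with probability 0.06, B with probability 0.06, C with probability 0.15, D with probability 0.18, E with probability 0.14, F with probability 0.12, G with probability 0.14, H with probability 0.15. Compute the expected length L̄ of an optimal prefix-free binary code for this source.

2.94 bits/symbol

Repeatedly combine the two least-probable nodes; the expected code length is the sum of the merged weights.
merge 3/50 + 3/50 → 3/25
merge 3/25 + 3/25 → 6/25
merge 7/50 + 7/50 → 7/25
merge 3/20 + 3/20 → 3/10
merge 9/50 + 6/25 → 21/50
merge 7/25 + 3/10 → 29/50
merge 21/50 + 29/50 → 1
L = 3/25 + 6/25 + 7/25 + 3/10 + 21/50 + 29/50 + 1 = 147/50 = 2.94 bits/symbol.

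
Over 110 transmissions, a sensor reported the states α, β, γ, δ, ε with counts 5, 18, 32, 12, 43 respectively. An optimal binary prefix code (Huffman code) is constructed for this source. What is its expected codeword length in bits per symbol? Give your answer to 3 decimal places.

Probabilities are the counts divided by 110.
Repeatedly combine the two least-probable nodes; the expected code length is the sum of the merged weights.
merge 1/22 + 6/55 → 17/110
merge 17/110 + 9/55 → 7/22
merge 16/55 + 7/22 → 67/110
merge 43/110 + 67/110 → 1
L = 17/110 + 7/22 + 67/110 + 1 = 229/110 ≈ 2.082 bits/symbol.

2.082 bits/symbol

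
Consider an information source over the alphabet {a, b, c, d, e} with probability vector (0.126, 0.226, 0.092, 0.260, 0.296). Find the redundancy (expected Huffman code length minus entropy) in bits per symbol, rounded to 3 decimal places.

Entropy H = −Σ p log₂ p ≈ 2.2033 bits.
Huffman merges: 23/250+63/500→109/500; 109/500+113/500→111/250; 13/50+37/125→139/250; 111/250+139/250→1. L = 1109/500 ≈ 2.2180.
L − H = 2.2180 − 2.2033 = 0.015 bits.

0.015 bits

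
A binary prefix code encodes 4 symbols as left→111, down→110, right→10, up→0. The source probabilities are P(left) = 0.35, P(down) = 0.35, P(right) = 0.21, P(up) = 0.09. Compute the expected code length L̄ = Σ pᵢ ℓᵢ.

2.61 bits/symbol

L̄ = Σ pᵢ·ℓᵢ = 0.35·3 + 0.35·3 + 0.21·2 + 0.09·1 = 2.61 bits/symbol.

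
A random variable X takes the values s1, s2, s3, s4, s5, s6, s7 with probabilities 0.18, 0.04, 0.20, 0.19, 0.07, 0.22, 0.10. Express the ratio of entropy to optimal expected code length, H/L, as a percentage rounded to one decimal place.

Entropy H = −Σ p log₂ p ≈ 2.6320 bits.
Huffman merges: 1/25+7/100→11/100; 1/10+11/100→21/100; 9/50+19/100→37/100; 1/5+21/100→41/100; 11/50+37/100→59/100; 41/100+59/100→1. L = 269/100 ≈ 2.6900.
Efficiency = H/L = 2.6320/2.6900 = 97.8%.

97.8%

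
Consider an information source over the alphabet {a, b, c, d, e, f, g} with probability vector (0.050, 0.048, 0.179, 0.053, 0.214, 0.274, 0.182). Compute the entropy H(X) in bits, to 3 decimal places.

2.530 bits

H = −Σ pᵢ log₂ pᵢ.
−0.050·log₂(0.050) = 0.2161
−0.048·log₂(0.048) = 0.2103
−0.179·log₂(0.179) = 0.4443
−0.053·log₂(0.053) = 0.2246
−0.214·log₂(0.214) = 0.4760
−0.274·log₂(0.274) = 0.5118
−0.182·log₂(0.182) = 0.4474
Sum ≈ 2.5304 → 2.530 bits.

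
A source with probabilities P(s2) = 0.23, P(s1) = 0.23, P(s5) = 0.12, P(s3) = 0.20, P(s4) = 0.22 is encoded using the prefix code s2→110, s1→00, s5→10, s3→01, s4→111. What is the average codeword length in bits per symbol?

L̄ = Σ pᵢ·ℓᵢ = 0.23·3 + 0.23·2 + 0.12·2 + 0.20·2 + 0.22·3 = 2.45 bits/symbol.

2.45 bits/symbol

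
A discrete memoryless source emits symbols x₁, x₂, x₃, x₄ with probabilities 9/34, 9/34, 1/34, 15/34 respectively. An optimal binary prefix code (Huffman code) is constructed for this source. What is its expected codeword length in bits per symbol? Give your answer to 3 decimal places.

Repeatedly combine the two least-probable nodes; the expected code length is the sum of the merged weights.
merge 1/34 + 9/34 → 5/17
merge 9/34 + 5/17 → 19/34
merge 15/34 + 19/34 → 1
L = 5/17 + 19/34 + 1 = 63/34 ≈ 1.853 bits/symbol.

1.853 bits/symbol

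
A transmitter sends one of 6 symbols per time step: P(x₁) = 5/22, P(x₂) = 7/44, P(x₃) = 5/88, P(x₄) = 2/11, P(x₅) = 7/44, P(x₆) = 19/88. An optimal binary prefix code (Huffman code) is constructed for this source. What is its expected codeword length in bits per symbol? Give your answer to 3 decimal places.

Repeatedly combine the two least-probable nodes; the expected code length is the sum of the merged weights.
merge 5/88 + 7/44 → 19/88
merge 7/44 + 2/11 → 15/44
merge 19/88 + 19/88 → 19/44
merge 5/22 + 15/44 → 25/44
merge 19/44 + 25/44 → 1
L = 19/88 + 15/44 + 19/44 + 25/44 + 1 = 225/88 ≈ 2.557 bits/symbol.

2.557 bits/symbol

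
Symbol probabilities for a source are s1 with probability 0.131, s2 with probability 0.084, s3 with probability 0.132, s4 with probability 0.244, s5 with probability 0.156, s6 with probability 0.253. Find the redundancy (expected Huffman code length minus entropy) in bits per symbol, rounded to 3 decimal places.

Entropy H = −Σ p log₂ p ≈ 2.4863 bits.
Huffman merges: 21/250+131/1000→43/200; 33/250+39/250→36/125; 43/200+61/250→459/1000; 253/1000+36/125→541/1000; 459/1000+541/1000→1. L = 2503/1000 ≈ 2.5030.
L − H = 2.5030 − 2.4863 = 0.017 bits.

0.017 bits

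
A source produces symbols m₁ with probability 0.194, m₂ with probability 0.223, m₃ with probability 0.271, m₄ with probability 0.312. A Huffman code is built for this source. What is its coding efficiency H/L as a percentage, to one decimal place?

98.8%

Entropy H = −Σ p log₂ p ≈ 1.9765 bits.
Huffman merges: 97/500+223/1000→417/1000; 271/1000+39/125→583/1000; 417/1000+583/1000→1. L = 2 ≈ 2.0000.
Efficiency = H/L = 1.9765/2.0000 = 98.8%.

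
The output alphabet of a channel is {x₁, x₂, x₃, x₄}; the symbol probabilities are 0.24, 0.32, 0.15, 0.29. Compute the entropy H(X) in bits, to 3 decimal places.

1.949 bits

H = −Σ pᵢ log₂ pᵢ.
−0.24·log₂(0.24) = 0.4941
−0.32·log₂(0.32) = 0.5260
−0.15·log₂(0.15) = 0.4105
−0.29·log₂(0.29) = 0.5179
Sum ≈ 1.9486 → 1.949 bits.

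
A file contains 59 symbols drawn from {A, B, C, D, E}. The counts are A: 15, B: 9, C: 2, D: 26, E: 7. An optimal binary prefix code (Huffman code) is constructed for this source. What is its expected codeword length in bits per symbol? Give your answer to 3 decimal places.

Probabilities are the counts divided by 59.
Repeatedly combine the two least-probable nodes; the expected code length is the sum of the merged weights.
merge 2/59 + 7/59 → 9/59
merge 9/59 + 9/59 → 18/59
merge 15/59 + 18/59 → 33/59
merge 26/59 + 33/59 → 1
L = 9/59 + 18/59 + 33/59 + 1 = 119/59 ≈ 2.017 bits/symbol.

2.017 bits/symbol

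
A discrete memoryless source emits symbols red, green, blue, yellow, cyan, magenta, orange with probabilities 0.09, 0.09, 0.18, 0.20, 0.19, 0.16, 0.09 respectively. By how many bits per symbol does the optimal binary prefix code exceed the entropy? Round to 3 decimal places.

Entropy H = −Σ p log₂ p ≈ 2.7259 bits.
Huffman merges: 9/100+9/100→9/50; 9/100+4/25→1/4; 9/50+9/50→9/25; 19/100+1/5→39/100; 1/4+9/25→61/100; 39/100+61/100→1. L = 279/100 ≈ 2.7900.
L − H = 2.7900 − 2.7259 = 0.064 bits.

0.064 bits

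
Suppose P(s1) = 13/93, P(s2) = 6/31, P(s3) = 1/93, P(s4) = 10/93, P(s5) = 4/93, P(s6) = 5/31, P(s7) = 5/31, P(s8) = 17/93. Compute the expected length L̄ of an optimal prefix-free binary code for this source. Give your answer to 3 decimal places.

2.839 bits/symbol

Repeatedly combine the two least-probable nodes; the expected code length is the sum of the merged weights.
merge 1/93 + 4/93 → 5/93
merge 5/93 + 10/93 → 5/31
merge 13/93 + 5/31 → 28/93
merge 5/31 + 5/31 → 10/31
merge 17/93 + 6/31 → 35/93
merge 28/93 + 10/31 → 58/93
merge 35/93 + 58/93 → 1
L = 5/93 + 5/31 + 28/93 + 10/31 + 35/93 + 58/93 + 1 = 88/31 ≈ 2.839 bits/symbol.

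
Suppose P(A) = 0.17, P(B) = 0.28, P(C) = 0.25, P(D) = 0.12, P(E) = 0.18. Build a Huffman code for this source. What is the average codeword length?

2.29 bits/symbol

Repeatedly combine the two least-probable nodes; the expected code length is the sum of the merged weights.
merge 3/25 + 17/100 → 29/100
merge 9/50 + 1/4 → 43/100
merge 7/25 + 29/100 → 57/100
merge 43/100 + 57/100 → 1
L = 29/100 + 43/100 + 57/100 + 1 = 229/100 = 2.29 bits/symbol.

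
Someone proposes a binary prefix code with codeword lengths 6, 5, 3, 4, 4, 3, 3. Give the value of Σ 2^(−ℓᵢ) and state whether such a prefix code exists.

With common denominator 2^6 = 64: Σ 2^(−ℓᵢ) = 1/64 + 2/64 + 8/64 + 4/64 + 4/64 + 8/64 + 8/64 = 35/64 = 0.546875.
Kraft's inequality requires Σ ≤ 1; here Σ = 0.546875 ≤ 1, so such a prefix code exists.

0.546875; yes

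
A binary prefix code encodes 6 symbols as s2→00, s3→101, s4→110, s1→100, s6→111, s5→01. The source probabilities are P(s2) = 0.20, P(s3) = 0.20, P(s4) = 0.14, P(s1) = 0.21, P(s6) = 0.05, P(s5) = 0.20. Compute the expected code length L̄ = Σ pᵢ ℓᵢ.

2.6 bits/symbol

L̄ = Σ pᵢ·ℓᵢ = 0.20·2 + 0.20·3 + 0.14·3 + 0.21·3 + 0.05·3 + 0.20·2 = 2.6 bits/symbol.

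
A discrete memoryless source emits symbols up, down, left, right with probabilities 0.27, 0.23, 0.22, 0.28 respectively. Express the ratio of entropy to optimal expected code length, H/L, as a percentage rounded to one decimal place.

Entropy H = −Σ p log₂ p ≈ 1.9925 bits.
Huffman merges: 11/50+23/100→9/20; 27/100+7/25→11/20; 9/20+11/20→1. L = 2 ≈ 2.0000.
Efficiency = H/L = 1.9925/2.0000 = 99.6%.

99.6%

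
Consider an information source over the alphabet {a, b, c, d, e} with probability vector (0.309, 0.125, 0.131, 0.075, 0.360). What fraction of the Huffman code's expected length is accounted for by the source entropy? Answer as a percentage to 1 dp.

96.4%

Entropy H = −Σ p log₂ p ≈ 2.0936 bits.
Huffman merges: 3/40+1/8→1/5; 131/1000+1/5→331/1000; 309/1000+331/1000→16/25; 9/25+16/25→1. L = 2171/1000 ≈ 2.1710.
Efficiency = H/L = 2.0936/2.1710 = 96.4%.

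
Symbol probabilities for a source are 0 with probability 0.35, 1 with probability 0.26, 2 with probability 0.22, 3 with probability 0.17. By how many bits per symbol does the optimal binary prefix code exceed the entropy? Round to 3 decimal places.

Entropy H = −Σ p log₂ p ≈ 1.9505 bits.
Huffman merges: 17/100+11/50→39/100; 13/50+7/20→61/100; 39/100+61/100→1. L = 2 ≈ 2.0000.
L − H = 2.0000 − 1.9505 = 0.049 bits.

0.049 bits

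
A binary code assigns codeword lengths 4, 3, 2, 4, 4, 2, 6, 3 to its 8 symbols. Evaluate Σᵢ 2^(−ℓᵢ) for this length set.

With common denominator 2^6 = 64: Σ 2^(−ℓᵢ) = 4/64 + 8/64 + 16/64 + 4/64 + 4/64 + 16/64 + 1/64 + 8/64 = 61/64 = 0.953125.

0.953125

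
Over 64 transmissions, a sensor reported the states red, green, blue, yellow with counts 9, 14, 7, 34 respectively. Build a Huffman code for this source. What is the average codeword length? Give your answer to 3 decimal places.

Probabilities are the counts divided by 64.
Repeatedly combine the two least-probable nodes; the expected code length is the sum of the merged weights.
merge 7/64 + 9/64 → 1/4
merge 7/32 + 1/4 → 15/32
merge 15/32 + 17/32 → 1
L = 1/4 + 15/32 + 1 = 55/32 ≈ 1.719 bits/symbol.

1.719 bits/symbol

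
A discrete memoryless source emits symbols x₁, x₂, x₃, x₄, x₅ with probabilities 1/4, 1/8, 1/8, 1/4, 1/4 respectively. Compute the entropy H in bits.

Each probability is a power of 1/2, so log₂(1/p) is an integer.
H = Σ p·log₂(1/p) = 1/4·2 + 1/8·3 + 1/8·3 + 1/4·2 + 1/4·2 = 2.25 bits.

2.25 bits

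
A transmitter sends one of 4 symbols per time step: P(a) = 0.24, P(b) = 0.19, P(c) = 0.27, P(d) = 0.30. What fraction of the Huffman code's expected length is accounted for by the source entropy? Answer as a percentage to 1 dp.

Entropy H = −Σ p log₂ p ≈ 1.9805 bits.
Huffman merges: 19/100+6/25→43/100; 27/100+3/10→57/100; 43/100+57/100→1. L = 2 ≈ 2.0000.
Efficiency = H/L = 1.9805/2.0000 = 99.0%.

99.0%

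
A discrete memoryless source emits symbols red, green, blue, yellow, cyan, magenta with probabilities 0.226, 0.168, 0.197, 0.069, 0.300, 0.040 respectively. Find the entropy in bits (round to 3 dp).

2.352 bits

H = −Σ pᵢ log₂ pᵢ.
−0.226·log₂(0.226) = 0.4849
−0.168·log₂(0.168) = 0.4323
−0.197·log₂(0.197) = 0.4617
−0.069·log₂(0.069) = 0.2662
−0.300·log₂(0.300) = 0.5211
−0.040·log₂(0.040) = 0.1858
Sum ≈ 2.3520 → 2.352 bits.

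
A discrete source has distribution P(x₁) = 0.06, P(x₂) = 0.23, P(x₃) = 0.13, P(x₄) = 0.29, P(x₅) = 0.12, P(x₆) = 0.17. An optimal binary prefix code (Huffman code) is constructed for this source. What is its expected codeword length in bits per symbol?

Repeatedly combine the two least-probable nodes; the expected code length is the sum of the merged weights.
merge 3/50 + 3/25 → 9/50
merge 13/100 + 17/100 → 3/10
merge 9/50 + 23/100 → 41/100
merge 29/100 + 3/10 → 59/100
merge 41/100 + 59/100 → 1
L = 9/50 + 3/10 + 41/100 + 59/100 + 1 = 62/25 = 2.48 bits/symbol.

2.48 bits/symbol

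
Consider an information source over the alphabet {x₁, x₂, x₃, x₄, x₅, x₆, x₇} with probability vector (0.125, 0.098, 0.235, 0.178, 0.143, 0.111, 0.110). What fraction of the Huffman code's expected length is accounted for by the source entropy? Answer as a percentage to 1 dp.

Entropy H = −Σ p log₂ p ≈ 2.7412 bits.
Huffman merges: 49/500+11/100→26/125; 111/1000+1/8→59/250; 143/1000+89/500→321/1000; 26/125+47/200→443/1000; 59/250+321/1000→557/1000; 443/1000+557/1000→1. L = 553/200 ≈ 2.7650.
Efficiency = H/L = 2.7412/2.7650 = 99.1%.

99.1%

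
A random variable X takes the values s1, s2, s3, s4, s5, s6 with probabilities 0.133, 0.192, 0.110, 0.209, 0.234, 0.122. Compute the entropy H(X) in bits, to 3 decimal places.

H = −Σ pᵢ log₂ pᵢ.
−0.133·log₂(0.133) = 0.3871
−0.192·log₂(0.192) = 0.4571
−0.110·log₂(0.110) = 0.3503
−0.209·log₂(0.209) = 0.4720
−0.234·log₂(0.234) = 0.4903
−0.122·log₂(0.122) = 0.3703
Sum ≈ 2.5271 → 2.527 bits.

2.527 bits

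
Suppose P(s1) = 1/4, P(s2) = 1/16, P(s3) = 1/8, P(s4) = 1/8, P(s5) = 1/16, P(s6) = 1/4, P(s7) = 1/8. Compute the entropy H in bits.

Each probability is a power of 1/2, so log₂(1/p) is an integer.
H = Σ p·log₂(1/p) = 1/4·2 + 1/16·4 + 1/8·3 + 1/8·3 + 1/16·4 + 1/4·2 + 1/8·3 = 2.625 bits.

2.625 bits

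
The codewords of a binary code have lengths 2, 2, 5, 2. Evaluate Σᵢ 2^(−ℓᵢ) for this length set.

With common denominator 2^5 = 32: Σ 2^(−ℓᵢ) = 8/32 + 8/32 + 1/32 + 8/32 = 25/32 = 0.78125.

0.78125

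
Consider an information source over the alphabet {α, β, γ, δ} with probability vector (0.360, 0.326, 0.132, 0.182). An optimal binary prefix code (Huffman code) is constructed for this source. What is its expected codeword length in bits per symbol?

Repeatedly combine the two least-probable nodes; the expected code length is the sum of the merged weights.
merge 33/250 + 91/500 → 157/500
merge 157/500 + 163/500 → 16/25
merge 9/25 + 16/25 → 1
L = 157/500 + 16/25 + 1 = 977/500 = 1.954 bits/symbol.

1.954 bits/symbol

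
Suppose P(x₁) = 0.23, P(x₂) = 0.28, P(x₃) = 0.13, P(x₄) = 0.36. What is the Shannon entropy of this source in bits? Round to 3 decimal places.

1.915 bits

H = −Σ pᵢ log₂ pᵢ.
−0.23·log₂(0.23) = 0.4877
−0.28·log₂(0.28) = 0.5142
−0.13·log₂(0.13) = 0.3826
−0.36·log₂(0.36) = 0.5306
Sum ≈ 1.9151 → 1.915 bits.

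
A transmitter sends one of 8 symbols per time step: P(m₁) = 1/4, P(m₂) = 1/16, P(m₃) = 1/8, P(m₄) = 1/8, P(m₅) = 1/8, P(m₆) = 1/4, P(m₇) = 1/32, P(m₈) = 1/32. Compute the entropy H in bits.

2.6875 bits

Each probability is a power of 1/2, so log₂(1/p) is an integer.
H = Σ p·log₂(1/p) = 1/4·2 + 1/16·4 + 1/8·3 + 1/8·3 + 1/8·3 + 1/4·2 + 1/32·5 + 1/32·5 = 2.6875 bits.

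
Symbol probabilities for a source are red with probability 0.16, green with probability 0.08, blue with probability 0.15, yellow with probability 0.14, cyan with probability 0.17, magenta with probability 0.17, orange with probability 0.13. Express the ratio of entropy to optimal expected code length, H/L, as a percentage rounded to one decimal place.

98.0%

Entropy H = −Σ p log₂ p ≈ 2.7740 bits.
Huffman merges: 2/25+13/100→21/100; 7/50+3/20→29/100; 4/25+17/100→33/100; 17/100+21/100→19/50; 29/100+33/100→31/50; 19/50+31/50→1. L = 283/100 ≈ 2.8300.
Efficiency = H/L = 2.7740/2.8300 = 98.0%.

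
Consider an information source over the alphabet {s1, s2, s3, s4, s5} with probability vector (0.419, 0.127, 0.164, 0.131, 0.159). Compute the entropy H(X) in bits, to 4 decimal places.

H = −Σ pᵢ log₂ pᵢ.
−0.419·log₂(0.419) = 0.5258
−0.127·log₂(0.127) = 0.3781
−0.164·log₂(0.164) = 0.4278
−0.131·log₂(0.131) = 0.3841
−0.159·log₂(0.159) = 0.4218
Sum ≈ 2.1376 → 2.1376 bits.

2.1376 bits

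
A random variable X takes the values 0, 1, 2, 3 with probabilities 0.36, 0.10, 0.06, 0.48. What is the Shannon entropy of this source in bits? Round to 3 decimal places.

1.615 bits

H = −Σ pᵢ log₂ pᵢ.
−0.36·log₂(0.36) = 0.5306
−0.10·log₂(0.10) = 0.3322
−0.06·log₂(0.06) = 0.2435
−0.48·log₂(0.48) = 0.5083
Sum ≈ 1.6146 → 1.615 bits.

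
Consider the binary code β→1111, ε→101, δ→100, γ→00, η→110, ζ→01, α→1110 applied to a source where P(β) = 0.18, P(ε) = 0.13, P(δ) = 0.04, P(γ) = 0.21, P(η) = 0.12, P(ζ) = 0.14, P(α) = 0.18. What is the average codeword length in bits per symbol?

L̄ = Σ pᵢ·ℓᵢ = 0.18·4 + 0.13·3 + 0.04·3 + 0.21·2 + 0.12·3 + 0.14·2 + 0.18·4 = 3.01 bits/symbol.

3.01 bits/symbol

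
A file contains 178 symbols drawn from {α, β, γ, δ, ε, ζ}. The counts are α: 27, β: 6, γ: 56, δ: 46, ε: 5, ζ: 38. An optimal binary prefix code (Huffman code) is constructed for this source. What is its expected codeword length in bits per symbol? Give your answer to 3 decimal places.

2.275 bits/symbol

Probabilities are the counts divided by 178.
Repeatedly combine the two least-probable nodes; the expected code length is the sum of the merged weights.
merge 5/178 + 3/89 → 11/178
merge 11/178 + 27/178 → 19/89
merge 19/89 + 19/89 → 38/89
merge 23/89 + 28/89 → 51/89
merge 38/89 + 51/89 → 1
L = 11/178 + 19/89 + 38/89 + 51/89 + 1 = 405/178 ≈ 2.275 bits/symbol.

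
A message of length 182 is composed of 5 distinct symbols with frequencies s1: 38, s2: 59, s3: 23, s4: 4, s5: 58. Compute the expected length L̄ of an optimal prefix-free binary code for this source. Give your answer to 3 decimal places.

Probabilities are the counts divided by 182.
Repeatedly combine the two least-probable nodes; the expected code length is the sum of the merged weights.
merge 2/91 + 23/182 → 27/182
merge 27/182 + 19/91 → 5/14
merge 29/91 + 59/182 → 9/14
merge 5/14 + 9/14 → 1
L = 27/182 + 5/14 + 9/14 + 1 = 391/182 ≈ 2.148 bits/symbol.

2.148 bits/symbol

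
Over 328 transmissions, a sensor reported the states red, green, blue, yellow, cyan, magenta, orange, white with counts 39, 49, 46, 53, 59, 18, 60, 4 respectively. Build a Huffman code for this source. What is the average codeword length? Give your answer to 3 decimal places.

2.884 bits/symbol

Probabilities are the counts divided by 328.
Repeatedly combine the two least-probable nodes; the expected code length is the sum of the merged weights.
merge 1/82 + 9/164 → 11/164
merge 11/164 + 39/328 → 61/328
merge 23/164 + 49/328 → 95/328
merge 53/328 + 59/328 → 14/41
merge 15/82 + 61/328 → 121/328
merge 95/328 + 14/41 → 207/328
merge 121/328 + 207/328 → 1
L = 11/164 + 61/328 + 95/328 + 14/41 + 121/328 + 207/328 + 1 = 473/164 ≈ 2.884 bits/symbol.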